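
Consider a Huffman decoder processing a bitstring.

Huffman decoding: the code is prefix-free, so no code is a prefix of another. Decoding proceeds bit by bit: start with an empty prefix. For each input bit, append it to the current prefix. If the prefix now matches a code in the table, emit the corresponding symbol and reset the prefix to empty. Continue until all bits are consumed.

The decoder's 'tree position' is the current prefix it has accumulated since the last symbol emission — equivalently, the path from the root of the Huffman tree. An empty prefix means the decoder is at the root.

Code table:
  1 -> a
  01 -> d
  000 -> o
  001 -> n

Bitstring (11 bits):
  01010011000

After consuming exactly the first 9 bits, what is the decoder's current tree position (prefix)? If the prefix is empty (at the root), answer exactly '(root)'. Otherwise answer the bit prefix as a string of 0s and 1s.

Answer: 0

Derivation:
Bit 0: prefix='0' (no match yet)
Bit 1: prefix='01' -> emit 'd', reset
Bit 2: prefix='0' (no match yet)
Bit 3: prefix='01' -> emit 'd', reset
Bit 4: prefix='0' (no match yet)
Bit 5: prefix='00' (no match yet)
Bit 6: prefix='001' -> emit 'n', reset
Bit 7: prefix='1' -> emit 'a', reset
Bit 8: prefix='0' (no match yet)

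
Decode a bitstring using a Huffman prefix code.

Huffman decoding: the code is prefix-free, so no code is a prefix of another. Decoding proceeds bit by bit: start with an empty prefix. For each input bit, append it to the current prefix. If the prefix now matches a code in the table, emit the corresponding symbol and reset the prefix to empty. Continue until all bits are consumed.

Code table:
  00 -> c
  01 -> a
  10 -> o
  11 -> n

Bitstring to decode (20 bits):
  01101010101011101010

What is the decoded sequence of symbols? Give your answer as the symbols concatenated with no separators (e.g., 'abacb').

Bit 0: prefix='0' (no match yet)
Bit 1: prefix='01' -> emit 'a', reset
Bit 2: prefix='1' (no match yet)
Bit 3: prefix='10' -> emit 'o', reset
Bit 4: prefix='1' (no match yet)
Bit 5: prefix='10' -> emit 'o', reset
Bit 6: prefix='1' (no match yet)
Bit 7: prefix='10' -> emit 'o', reset
Bit 8: prefix='1' (no match yet)
Bit 9: prefix='10' -> emit 'o', reset
Bit 10: prefix='1' (no match yet)
Bit 11: prefix='10' -> emit 'o', reset
Bit 12: prefix='1' (no match yet)
Bit 13: prefix='11' -> emit 'n', reset
Bit 14: prefix='1' (no match yet)
Bit 15: prefix='10' -> emit 'o', reset
Bit 16: prefix='1' (no match yet)
Bit 17: prefix='10' -> emit 'o', reset
Bit 18: prefix='1' (no match yet)
Bit 19: prefix='10' -> emit 'o', reset

Answer: aooooonooo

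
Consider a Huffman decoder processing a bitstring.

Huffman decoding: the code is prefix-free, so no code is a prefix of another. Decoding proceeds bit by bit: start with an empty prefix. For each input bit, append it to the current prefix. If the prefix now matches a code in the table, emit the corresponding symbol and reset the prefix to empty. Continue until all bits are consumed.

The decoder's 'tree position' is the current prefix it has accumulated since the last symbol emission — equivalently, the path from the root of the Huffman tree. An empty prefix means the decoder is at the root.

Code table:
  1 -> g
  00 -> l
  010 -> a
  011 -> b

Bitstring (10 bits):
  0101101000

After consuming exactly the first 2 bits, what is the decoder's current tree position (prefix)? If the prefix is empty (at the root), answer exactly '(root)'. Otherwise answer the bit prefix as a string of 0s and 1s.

Answer: 01

Derivation:
Bit 0: prefix='0' (no match yet)
Bit 1: prefix='01' (no match yet)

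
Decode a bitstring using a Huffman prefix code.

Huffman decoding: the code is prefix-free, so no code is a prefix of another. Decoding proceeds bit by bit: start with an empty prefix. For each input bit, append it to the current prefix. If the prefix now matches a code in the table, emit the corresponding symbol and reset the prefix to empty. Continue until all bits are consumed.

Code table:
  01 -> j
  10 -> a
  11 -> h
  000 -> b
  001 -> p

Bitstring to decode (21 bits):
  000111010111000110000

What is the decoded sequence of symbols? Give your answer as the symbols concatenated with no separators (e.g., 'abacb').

Answer: bhaahapab

Derivation:
Bit 0: prefix='0' (no match yet)
Bit 1: prefix='00' (no match yet)
Bit 2: prefix='000' -> emit 'b', reset
Bit 3: prefix='1' (no match yet)
Bit 4: prefix='11' -> emit 'h', reset
Bit 5: prefix='1' (no match yet)
Bit 6: prefix='10' -> emit 'a', reset
Bit 7: prefix='1' (no match yet)
Bit 8: prefix='10' -> emit 'a', reset
Bit 9: prefix='1' (no match yet)
Bit 10: prefix='11' -> emit 'h', reset
Bit 11: prefix='1' (no match yet)
Bit 12: prefix='10' -> emit 'a', reset
Bit 13: prefix='0' (no match yet)
Bit 14: prefix='00' (no match yet)
Bit 15: prefix='001' -> emit 'p', reset
Bit 16: prefix='1' (no match yet)
Bit 17: prefix='10' -> emit 'a', reset
Bit 18: prefix='0' (no match yet)
Bit 19: prefix='00' (no match yet)
Bit 20: prefix='000' -> emit 'b', reset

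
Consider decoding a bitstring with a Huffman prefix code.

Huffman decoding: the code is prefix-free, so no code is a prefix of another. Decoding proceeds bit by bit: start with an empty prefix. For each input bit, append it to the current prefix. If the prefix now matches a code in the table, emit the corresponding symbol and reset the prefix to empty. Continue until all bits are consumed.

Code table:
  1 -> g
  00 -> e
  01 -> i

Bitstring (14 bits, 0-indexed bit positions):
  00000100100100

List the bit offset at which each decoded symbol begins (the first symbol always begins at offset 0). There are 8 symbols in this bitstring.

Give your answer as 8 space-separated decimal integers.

Answer: 0 2 4 6 8 9 11 12

Derivation:
Bit 0: prefix='0' (no match yet)
Bit 1: prefix='00' -> emit 'e', reset
Bit 2: prefix='0' (no match yet)
Bit 3: prefix='00' -> emit 'e', reset
Bit 4: prefix='0' (no match yet)
Bit 5: prefix='01' -> emit 'i', reset
Bit 6: prefix='0' (no match yet)
Bit 7: prefix='00' -> emit 'e', reset
Bit 8: prefix='1' -> emit 'g', reset
Bit 9: prefix='0' (no match yet)
Bit 10: prefix='00' -> emit 'e', reset
Bit 11: prefix='1' -> emit 'g', reset
Bit 12: prefix='0' (no match yet)
Bit 13: prefix='00' -> emit 'e', reset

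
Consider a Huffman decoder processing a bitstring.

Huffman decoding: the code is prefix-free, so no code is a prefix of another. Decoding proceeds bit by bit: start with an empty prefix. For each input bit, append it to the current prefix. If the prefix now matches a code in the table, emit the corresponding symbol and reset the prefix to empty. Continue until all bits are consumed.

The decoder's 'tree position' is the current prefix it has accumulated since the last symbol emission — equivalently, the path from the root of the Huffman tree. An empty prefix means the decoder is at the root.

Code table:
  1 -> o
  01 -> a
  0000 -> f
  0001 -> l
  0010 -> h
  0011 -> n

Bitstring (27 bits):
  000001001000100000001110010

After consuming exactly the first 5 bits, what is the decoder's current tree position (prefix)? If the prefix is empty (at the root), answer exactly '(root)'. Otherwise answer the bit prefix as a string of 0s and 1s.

Bit 0: prefix='0' (no match yet)
Bit 1: prefix='00' (no match yet)
Bit 2: prefix='000' (no match yet)
Bit 3: prefix='0000' -> emit 'f', reset
Bit 4: prefix='0' (no match yet)

Answer: 0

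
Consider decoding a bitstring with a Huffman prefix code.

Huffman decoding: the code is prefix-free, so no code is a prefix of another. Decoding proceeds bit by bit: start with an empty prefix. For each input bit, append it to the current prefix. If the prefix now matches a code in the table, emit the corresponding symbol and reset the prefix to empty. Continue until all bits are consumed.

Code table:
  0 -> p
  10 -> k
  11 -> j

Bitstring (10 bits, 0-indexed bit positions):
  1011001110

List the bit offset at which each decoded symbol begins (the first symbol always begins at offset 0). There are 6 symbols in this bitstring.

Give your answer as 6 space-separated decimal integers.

Bit 0: prefix='1' (no match yet)
Bit 1: prefix='10' -> emit 'k', reset
Bit 2: prefix='1' (no match yet)
Bit 3: prefix='11' -> emit 'j', reset
Bit 4: prefix='0' -> emit 'p', reset
Bit 5: prefix='0' -> emit 'p', reset
Bit 6: prefix='1' (no match yet)
Bit 7: prefix='11' -> emit 'j', reset
Bit 8: prefix='1' (no match yet)
Bit 9: prefix='10' -> emit 'k', reset

Answer: 0 2 4 5 6 8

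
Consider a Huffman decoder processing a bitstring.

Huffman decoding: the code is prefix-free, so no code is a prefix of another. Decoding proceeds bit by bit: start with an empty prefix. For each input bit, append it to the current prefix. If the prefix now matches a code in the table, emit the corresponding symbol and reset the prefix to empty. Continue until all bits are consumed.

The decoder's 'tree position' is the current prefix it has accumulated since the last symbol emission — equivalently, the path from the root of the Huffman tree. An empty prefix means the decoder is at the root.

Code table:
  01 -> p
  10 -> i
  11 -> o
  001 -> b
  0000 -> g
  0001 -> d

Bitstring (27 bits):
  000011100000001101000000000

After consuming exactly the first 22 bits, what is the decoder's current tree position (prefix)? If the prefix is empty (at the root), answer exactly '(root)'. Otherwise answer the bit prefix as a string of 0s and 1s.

Bit 0: prefix='0' (no match yet)
Bit 1: prefix='00' (no match yet)
Bit 2: prefix='000' (no match yet)
Bit 3: prefix='0000' -> emit 'g', reset
Bit 4: prefix='1' (no match yet)
Bit 5: prefix='11' -> emit 'o', reset
Bit 6: prefix='1' (no match yet)
Bit 7: prefix='10' -> emit 'i', reset
Bit 8: prefix='0' (no match yet)
Bit 9: prefix='00' (no match yet)
Bit 10: prefix='000' (no match yet)
Bit 11: prefix='0000' -> emit 'g', reset
Bit 12: prefix='0' (no match yet)
Bit 13: prefix='00' (no match yet)
Bit 14: prefix='001' -> emit 'b', reset
Bit 15: prefix='1' (no match yet)
Bit 16: prefix='10' -> emit 'i', reset
Bit 17: prefix='1' (no match yet)
Bit 18: prefix='10' -> emit 'i', reset
Bit 19: prefix='0' (no match yet)
Bit 20: prefix='00' (no match yet)
Bit 21: prefix='000' (no match yet)

Answer: 000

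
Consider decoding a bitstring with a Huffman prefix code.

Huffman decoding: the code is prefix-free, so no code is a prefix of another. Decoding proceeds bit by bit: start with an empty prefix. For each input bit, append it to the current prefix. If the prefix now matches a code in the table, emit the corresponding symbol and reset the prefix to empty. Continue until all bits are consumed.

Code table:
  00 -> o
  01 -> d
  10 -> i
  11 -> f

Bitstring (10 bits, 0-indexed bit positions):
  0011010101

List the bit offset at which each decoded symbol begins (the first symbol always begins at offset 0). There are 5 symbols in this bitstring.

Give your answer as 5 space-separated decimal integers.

Bit 0: prefix='0' (no match yet)
Bit 1: prefix='00' -> emit 'o', reset
Bit 2: prefix='1' (no match yet)
Bit 3: prefix='11' -> emit 'f', reset
Bit 4: prefix='0' (no match yet)
Bit 5: prefix='01' -> emit 'd', reset
Bit 6: prefix='0' (no match yet)
Bit 7: prefix='01' -> emit 'd', reset
Bit 8: prefix='0' (no match yet)
Bit 9: prefix='01' -> emit 'd', reset

Answer: 0 2 4 6 8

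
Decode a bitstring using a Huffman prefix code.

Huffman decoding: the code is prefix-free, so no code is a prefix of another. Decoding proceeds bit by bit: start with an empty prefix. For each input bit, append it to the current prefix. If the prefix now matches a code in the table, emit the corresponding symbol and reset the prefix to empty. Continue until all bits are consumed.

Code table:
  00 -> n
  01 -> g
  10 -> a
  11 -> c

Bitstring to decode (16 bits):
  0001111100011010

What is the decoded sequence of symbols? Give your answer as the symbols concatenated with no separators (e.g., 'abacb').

Answer: ngccngaa

Derivation:
Bit 0: prefix='0' (no match yet)
Bit 1: prefix='00' -> emit 'n', reset
Bit 2: prefix='0' (no match yet)
Bit 3: prefix='01' -> emit 'g', reset
Bit 4: prefix='1' (no match yet)
Bit 5: prefix='11' -> emit 'c', reset
Bit 6: prefix='1' (no match yet)
Bit 7: prefix='11' -> emit 'c', reset
Bit 8: prefix='0' (no match yet)
Bit 9: prefix='00' -> emit 'n', reset
Bit 10: prefix='0' (no match yet)
Bit 11: prefix='01' -> emit 'g', reset
Bit 12: prefix='1' (no match yet)
Bit 13: prefix='10' -> emit 'a', reset
Bit 14: prefix='1' (no match yet)
Bit 15: prefix='10' -> emit 'a', reset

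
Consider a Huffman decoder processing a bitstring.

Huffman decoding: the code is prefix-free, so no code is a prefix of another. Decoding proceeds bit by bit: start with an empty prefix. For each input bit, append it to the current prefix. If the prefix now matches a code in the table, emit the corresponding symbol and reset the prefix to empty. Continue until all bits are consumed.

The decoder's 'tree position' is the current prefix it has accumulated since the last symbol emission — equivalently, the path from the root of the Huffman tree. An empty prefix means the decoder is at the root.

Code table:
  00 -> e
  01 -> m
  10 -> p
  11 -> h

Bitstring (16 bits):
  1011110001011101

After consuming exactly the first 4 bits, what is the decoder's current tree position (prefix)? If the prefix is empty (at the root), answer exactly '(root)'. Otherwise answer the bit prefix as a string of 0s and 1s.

Bit 0: prefix='1' (no match yet)
Bit 1: prefix='10' -> emit 'p', reset
Bit 2: prefix='1' (no match yet)
Bit 3: prefix='11' -> emit 'h', reset

Answer: (root)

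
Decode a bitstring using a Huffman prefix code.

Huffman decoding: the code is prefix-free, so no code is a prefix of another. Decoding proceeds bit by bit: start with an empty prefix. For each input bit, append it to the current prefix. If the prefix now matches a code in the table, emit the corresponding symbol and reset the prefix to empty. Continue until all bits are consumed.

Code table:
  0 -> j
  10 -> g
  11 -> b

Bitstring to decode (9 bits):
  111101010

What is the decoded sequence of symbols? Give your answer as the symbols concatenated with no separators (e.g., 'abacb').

Answer: bbjgg

Derivation:
Bit 0: prefix='1' (no match yet)
Bit 1: prefix='11' -> emit 'b', reset
Bit 2: prefix='1' (no match yet)
Bit 3: prefix='11' -> emit 'b', reset
Bit 4: prefix='0' -> emit 'j', reset
Bit 5: prefix='1' (no match yet)
Bit 6: prefix='10' -> emit 'g', reset
Bit 7: prefix='1' (no match yet)
Bit 8: prefix='10' -> emit 'g', reset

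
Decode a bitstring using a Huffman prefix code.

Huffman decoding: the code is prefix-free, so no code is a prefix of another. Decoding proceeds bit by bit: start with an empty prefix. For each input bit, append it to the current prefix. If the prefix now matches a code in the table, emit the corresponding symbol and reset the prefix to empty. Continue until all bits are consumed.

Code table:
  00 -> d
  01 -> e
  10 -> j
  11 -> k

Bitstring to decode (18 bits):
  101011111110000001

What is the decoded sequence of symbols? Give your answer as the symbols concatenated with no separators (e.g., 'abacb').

Answer: jjkkkjdde

Derivation:
Bit 0: prefix='1' (no match yet)
Bit 1: prefix='10' -> emit 'j', reset
Bit 2: prefix='1' (no match yet)
Bit 3: prefix='10' -> emit 'j', reset
Bit 4: prefix='1' (no match yet)
Bit 5: prefix='11' -> emit 'k', reset
Bit 6: prefix='1' (no match yet)
Bit 7: prefix='11' -> emit 'k', reset
Bit 8: prefix='1' (no match yet)
Bit 9: prefix='11' -> emit 'k', reset
Bit 10: prefix='1' (no match yet)
Bit 11: prefix='10' -> emit 'j', reset
Bit 12: prefix='0' (no match yet)
Bit 13: prefix='00' -> emit 'd', reset
Bit 14: prefix='0' (no match yet)
Bit 15: prefix='00' -> emit 'd', reset
Bit 16: prefix='0' (no match yet)
Bit 17: prefix='01' -> emit 'e', reset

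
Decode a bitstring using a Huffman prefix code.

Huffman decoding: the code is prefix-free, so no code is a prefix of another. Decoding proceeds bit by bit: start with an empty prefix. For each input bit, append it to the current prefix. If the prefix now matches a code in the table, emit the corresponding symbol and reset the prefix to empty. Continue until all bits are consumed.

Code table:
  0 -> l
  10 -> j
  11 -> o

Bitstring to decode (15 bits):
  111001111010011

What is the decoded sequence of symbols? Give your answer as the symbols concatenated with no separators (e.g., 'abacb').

Bit 0: prefix='1' (no match yet)
Bit 1: prefix='11' -> emit 'o', reset
Bit 2: prefix='1' (no match yet)
Bit 3: prefix='10' -> emit 'j', reset
Bit 4: prefix='0' -> emit 'l', reset
Bit 5: prefix='1' (no match yet)
Bit 6: prefix='11' -> emit 'o', reset
Bit 7: prefix='1' (no match yet)
Bit 8: prefix='11' -> emit 'o', reset
Bit 9: prefix='0' -> emit 'l', reset
Bit 10: prefix='1' (no match yet)
Bit 11: prefix='10' -> emit 'j', reset
Bit 12: prefix='0' -> emit 'l', reset
Bit 13: prefix='1' (no match yet)
Bit 14: prefix='11' -> emit 'o', reset

Answer: ojlooljlo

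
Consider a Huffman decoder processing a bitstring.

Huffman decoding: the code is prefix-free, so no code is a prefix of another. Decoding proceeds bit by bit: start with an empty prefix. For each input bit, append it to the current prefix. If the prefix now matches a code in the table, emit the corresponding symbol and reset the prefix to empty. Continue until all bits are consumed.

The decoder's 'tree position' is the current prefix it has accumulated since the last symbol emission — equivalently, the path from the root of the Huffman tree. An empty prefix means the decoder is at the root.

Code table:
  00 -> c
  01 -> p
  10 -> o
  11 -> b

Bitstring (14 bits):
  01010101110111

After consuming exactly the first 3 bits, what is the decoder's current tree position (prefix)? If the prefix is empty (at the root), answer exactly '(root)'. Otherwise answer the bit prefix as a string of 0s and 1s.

Answer: 0

Derivation:
Bit 0: prefix='0' (no match yet)
Bit 1: prefix='01' -> emit 'p', reset
Bit 2: prefix='0' (no match yet)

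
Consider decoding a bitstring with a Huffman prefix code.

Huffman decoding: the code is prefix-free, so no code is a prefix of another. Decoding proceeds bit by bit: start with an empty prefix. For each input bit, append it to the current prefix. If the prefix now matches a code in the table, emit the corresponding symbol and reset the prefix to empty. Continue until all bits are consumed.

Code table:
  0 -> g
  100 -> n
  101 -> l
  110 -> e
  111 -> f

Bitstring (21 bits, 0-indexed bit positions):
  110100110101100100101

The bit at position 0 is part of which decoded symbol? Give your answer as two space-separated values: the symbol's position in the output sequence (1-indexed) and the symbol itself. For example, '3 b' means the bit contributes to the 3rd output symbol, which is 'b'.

Bit 0: prefix='1' (no match yet)
Bit 1: prefix='11' (no match yet)
Bit 2: prefix='110' -> emit 'e', reset
Bit 3: prefix='1' (no match yet)
Bit 4: prefix='10' (no match yet)

Answer: 1 e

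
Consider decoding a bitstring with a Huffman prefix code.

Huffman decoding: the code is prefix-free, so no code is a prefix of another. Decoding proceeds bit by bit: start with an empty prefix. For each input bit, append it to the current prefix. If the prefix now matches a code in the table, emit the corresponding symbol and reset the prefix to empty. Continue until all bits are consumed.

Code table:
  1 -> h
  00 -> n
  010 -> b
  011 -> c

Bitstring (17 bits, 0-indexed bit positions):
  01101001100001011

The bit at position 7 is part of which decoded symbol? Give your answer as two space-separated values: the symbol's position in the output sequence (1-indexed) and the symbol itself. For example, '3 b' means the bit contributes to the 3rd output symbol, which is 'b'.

Answer: 3 c

Derivation:
Bit 0: prefix='0' (no match yet)
Bit 1: prefix='01' (no match yet)
Bit 2: prefix='011' -> emit 'c', reset
Bit 3: prefix='0' (no match yet)
Bit 4: prefix='01' (no match yet)
Bit 5: prefix='010' -> emit 'b', reset
Bit 6: prefix='0' (no match yet)
Bit 7: prefix='01' (no match yet)
Bit 8: prefix='011' -> emit 'c', reset
Bit 9: prefix='0' (no match yet)
Bit 10: prefix='00' -> emit 'n', reset
Bit 11: prefix='0' (no match yet)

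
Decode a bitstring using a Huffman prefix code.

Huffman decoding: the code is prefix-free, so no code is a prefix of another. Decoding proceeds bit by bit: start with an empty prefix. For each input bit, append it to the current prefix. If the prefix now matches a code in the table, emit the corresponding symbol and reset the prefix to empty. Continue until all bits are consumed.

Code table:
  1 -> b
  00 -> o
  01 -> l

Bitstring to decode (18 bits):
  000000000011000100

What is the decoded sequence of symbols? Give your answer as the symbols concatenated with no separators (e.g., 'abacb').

Answer: ooooobbolo

Derivation:
Bit 0: prefix='0' (no match yet)
Bit 1: prefix='00' -> emit 'o', reset
Bit 2: prefix='0' (no match yet)
Bit 3: prefix='00' -> emit 'o', reset
Bit 4: prefix='0' (no match yet)
Bit 5: prefix='00' -> emit 'o', reset
Bit 6: prefix='0' (no match yet)
Bit 7: prefix='00' -> emit 'o', reset
Bit 8: prefix='0' (no match yet)
Bit 9: prefix='00' -> emit 'o', reset
Bit 10: prefix='1' -> emit 'b', reset
Bit 11: prefix='1' -> emit 'b', reset
Bit 12: prefix='0' (no match yet)
Bit 13: prefix='00' -> emit 'o', reset
Bit 14: prefix='0' (no match yet)
Bit 15: prefix='01' -> emit 'l', reset
Bit 16: prefix='0' (no match yet)
Bit 17: prefix='00' -> emit 'o', reset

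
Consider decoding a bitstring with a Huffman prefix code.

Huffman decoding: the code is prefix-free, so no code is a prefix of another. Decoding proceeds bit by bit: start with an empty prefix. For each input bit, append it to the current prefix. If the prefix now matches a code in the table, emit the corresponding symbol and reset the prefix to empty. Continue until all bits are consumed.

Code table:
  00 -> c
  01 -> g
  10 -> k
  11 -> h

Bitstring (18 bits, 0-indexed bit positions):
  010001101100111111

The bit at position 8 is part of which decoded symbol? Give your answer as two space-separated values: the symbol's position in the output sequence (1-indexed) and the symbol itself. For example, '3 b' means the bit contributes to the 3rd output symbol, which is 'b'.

Answer: 5 h

Derivation:
Bit 0: prefix='0' (no match yet)
Bit 1: prefix='01' -> emit 'g', reset
Bit 2: prefix='0' (no match yet)
Bit 3: prefix='00' -> emit 'c', reset
Bit 4: prefix='0' (no match yet)
Bit 5: prefix='01' -> emit 'g', reset
Bit 6: prefix='1' (no match yet)
Bit 7: prefix='10' -> emit 'k', reset
Bit 8: prefix='1' (no match yet)
Bit 9: prefix='11' -> emit 'h', reset
Bit 10: prefix='0' (no match yet)
Bit 11: prefix='00' -> emit 'c', reset
Bit 12: prefix='1' (no match yet)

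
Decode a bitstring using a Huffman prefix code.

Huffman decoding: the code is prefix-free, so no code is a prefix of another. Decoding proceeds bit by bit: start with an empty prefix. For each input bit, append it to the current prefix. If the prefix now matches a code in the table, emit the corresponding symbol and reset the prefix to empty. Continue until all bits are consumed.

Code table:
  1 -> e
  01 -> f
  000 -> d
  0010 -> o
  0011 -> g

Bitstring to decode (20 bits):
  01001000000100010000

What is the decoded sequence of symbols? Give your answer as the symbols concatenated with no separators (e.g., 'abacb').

Bit 0: prefix='0' (no match yet)
Bit 1: prefix='01' -> emit 'f', reset
Bit 2: prefix='0' (no match yet)
Bit 3: prefix='00' (no match yet)
Bit 4: prefix='001' (no match yet)
Bit 5: prefix='0010' -> emit 'o', reset
Bit 6: prefix='0' (no match yet)
Bit 7: prefix='00' (no match yet)
Bit 8: prefix='000' -> emit 'd', reset
Bit 9: prefix='0' (no match yet)
Bit 10: prefix='00' (no match yet)
Bit 11: prefix='001' (no match yet)
Bit 12: prefix='0010' -> emit 'o', reset
Bit 13: prefix='0' (no match yet)
Bit 14: prefix='00' (no match yet)
Bit 15: prefix='001' (no match yet)
Bit 16: prefix='0010' -> emit 'o', reset
Bit 17: prefix='0' (no match yet)
Bit 18: prefix='00' (no match yet)
Bit 19: prefix='000' -> emit 'd', reset

Answer: fodood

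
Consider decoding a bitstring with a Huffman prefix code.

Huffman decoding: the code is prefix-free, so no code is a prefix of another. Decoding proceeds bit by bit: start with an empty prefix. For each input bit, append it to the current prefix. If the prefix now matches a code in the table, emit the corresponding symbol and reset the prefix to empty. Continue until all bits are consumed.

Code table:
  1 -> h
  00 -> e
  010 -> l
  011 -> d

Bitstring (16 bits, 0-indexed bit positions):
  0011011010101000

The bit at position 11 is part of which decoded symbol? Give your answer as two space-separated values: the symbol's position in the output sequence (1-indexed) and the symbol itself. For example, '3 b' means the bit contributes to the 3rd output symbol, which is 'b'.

Bit 0: prefix='0' (no match yet)
Bit 1: prefix='00' -> emit 'e', reset
Bit 2: prefix='1' -> emit 'h', reset
Bit 3: prefix='1' -> emit 'h', reset
Bit 4: prefix='0' (no match yet)
Bit 5: prefix='01' (no match yet)
Bit 6: prefix='011' -> emit 'd', reset
Bit 7: prefix='0' (no match yet)
Bit 8: prefix='01' (no match yet)
Bit 9: prefix='010' -> emit 'l', reset
Bit 10: prefix='1' -> emit 'h', reset
Bit 11: prefix='0' (no match yet)
Bit 12: prefix='01' (no match yet)
Bit 13: prefix='010' -> emit 'l', reset
Bit 14: prefix='0' (no match yet)
Bit 15: prefix='00' -> emit 'e', reset

Answer: 7 l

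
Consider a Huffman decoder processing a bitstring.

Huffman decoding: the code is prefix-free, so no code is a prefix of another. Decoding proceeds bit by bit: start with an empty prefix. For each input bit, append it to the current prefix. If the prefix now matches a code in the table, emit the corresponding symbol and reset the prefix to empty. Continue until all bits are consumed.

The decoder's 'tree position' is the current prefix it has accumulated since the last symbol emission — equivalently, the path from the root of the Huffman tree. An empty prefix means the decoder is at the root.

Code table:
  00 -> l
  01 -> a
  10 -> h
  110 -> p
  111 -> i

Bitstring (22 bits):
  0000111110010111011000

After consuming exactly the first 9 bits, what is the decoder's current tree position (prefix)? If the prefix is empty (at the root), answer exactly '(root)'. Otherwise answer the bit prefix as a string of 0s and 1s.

Bit 0: prefix='0' (no match yet)
Bit 1: prefix='00' -> emit 'l', reset
Bit 2: prefix='0' (no match yet)
Bit 3: prefix='00' -> emit 'l', reset
Bit 4: prefix='1' (no match yet)
Bit 5: prefix='11' (no match yet)
Bit 6: prefix='111' -> emit 'i', reset
Bit 7: prefix='1' (no match yet)
Bit 8: prefix='11' (no match yet)

Answer: 11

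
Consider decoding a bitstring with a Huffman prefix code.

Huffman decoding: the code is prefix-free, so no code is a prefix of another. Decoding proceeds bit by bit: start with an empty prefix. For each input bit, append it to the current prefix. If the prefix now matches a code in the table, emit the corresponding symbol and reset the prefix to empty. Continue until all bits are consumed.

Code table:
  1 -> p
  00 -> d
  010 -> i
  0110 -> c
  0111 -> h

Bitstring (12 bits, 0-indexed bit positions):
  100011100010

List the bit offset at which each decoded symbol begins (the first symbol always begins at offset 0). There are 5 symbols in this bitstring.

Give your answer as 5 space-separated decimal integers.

Bit 0: prefix='1' -> emit 'p', reset
Bit 1: prefix='0' (no match yet)
Bit 2: prefix='00' -> emit 'd', reset
Bit 3: prefix='0' (no match yet)
Bit 4: prefix='01' (no match yet)
Bit 5: prefix='011' (no match yet)
Bit 6: prefix='0111' -> emit 'h', reset
Bit 7: prefix='0' (no match yet)
Bit 8: prefix='00' -> emit 'd', reset
Bit 9: prefix='0' (no match yet)
Bit 10: prefix='01' (no match yet)
Bit 11: prefix='010' -> emit 'i', reset

Answer: 0 1 3 7 9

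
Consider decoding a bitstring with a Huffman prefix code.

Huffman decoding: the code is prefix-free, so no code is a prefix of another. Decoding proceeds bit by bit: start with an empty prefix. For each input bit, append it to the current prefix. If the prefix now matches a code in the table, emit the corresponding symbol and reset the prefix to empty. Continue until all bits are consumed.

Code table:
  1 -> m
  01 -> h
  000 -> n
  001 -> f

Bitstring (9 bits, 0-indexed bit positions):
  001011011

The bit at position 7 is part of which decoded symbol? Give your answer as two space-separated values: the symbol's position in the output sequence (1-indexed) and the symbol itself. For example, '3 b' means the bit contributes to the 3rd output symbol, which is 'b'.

Answer: 4 h

Derivation:
Bit 0: prefix='0' (no match yet)
Bit 1: prefix='00' (no match yet)
Bit 2: prefix='001' -> emit 'f', reset
Bit 3: prefix='0' (no match yet)
Bit 4: prefix='01' -> emit 'h', reset
Bit 5: prefix='1' -> emit 'm', reset
Bit 6: prefix='0' (no match yet)
Bit 7: prefix='01' -> emit 'h', reset
Bit 8: prefix='1' -> emit 'm', reset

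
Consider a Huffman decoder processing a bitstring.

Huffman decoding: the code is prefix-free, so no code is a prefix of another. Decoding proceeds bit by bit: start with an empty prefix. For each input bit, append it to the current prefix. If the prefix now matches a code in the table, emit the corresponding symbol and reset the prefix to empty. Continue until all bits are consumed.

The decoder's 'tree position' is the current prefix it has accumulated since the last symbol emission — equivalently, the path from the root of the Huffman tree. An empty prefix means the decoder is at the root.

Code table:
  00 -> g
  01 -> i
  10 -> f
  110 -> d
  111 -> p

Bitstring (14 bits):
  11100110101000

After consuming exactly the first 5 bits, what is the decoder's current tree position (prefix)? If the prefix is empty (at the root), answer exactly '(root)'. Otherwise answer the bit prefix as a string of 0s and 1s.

Answer: (root)

Derivation:
Bit 0: prefix='1' (no match yet)
Bit 1: prefix='11' (no match yet)
Bit 2: prefix='111' -> emit 'p', reset
Bit 3: prefix='0' (no match yet)
Bit 4: prefix='00' -> emit 'g', reset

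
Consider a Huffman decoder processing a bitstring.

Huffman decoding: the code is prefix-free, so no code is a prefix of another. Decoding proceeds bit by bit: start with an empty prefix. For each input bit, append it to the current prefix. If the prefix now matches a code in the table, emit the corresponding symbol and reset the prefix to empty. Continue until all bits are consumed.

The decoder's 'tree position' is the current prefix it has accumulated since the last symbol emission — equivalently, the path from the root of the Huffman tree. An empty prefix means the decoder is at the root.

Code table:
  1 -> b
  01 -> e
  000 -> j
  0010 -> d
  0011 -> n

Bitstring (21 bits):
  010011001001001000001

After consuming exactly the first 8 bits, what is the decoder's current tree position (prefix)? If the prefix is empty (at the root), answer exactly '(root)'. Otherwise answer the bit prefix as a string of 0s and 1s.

Answer: 00

Derivation:
Bit 0: prefix='0' (no match yet)
Bit 1: prefix='01' -> emit 'e', reset
Bit 2: prefix='0' (no match yet)
Bit 3: prefix='00' (no match yet)
Bit 4: prefix='001' (no match yet)
Bit 5: prefix='0011' -> emit 'n', reset
Bit 6: prefix='0' (no match yet)
Bit 7: prefix='00' (no match yet)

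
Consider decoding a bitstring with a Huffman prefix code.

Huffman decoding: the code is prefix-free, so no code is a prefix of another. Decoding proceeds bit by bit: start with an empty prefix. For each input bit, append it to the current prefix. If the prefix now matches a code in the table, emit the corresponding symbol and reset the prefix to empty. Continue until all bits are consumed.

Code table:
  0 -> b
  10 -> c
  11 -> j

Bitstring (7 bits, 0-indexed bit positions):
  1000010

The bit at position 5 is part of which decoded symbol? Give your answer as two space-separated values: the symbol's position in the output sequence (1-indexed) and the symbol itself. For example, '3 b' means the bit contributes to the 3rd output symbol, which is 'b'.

Bit 0: prefix='1' (no match yet)
Bit 1: prefix='10' -> emit 'c', reset
Bit 2: prefix='0' -> emit 'b', reset
Bit 3: prefix='0' -> emit 'b', reset
Bit 4: prefix='0' -> emit 'b', reset
Bit 5: prefix='1' (no match yet)
Bit 6: prefix='10' -> emit 'c', reset

Answer: 5 c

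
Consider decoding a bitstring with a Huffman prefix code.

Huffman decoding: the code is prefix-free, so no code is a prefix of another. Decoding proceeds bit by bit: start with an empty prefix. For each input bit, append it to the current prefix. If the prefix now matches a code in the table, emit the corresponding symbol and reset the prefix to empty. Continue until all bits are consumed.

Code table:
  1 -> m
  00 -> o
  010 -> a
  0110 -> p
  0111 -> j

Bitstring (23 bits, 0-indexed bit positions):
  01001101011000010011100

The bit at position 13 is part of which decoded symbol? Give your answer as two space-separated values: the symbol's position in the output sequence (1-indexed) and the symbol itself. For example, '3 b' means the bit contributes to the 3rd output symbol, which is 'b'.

Answer: 5 o

Derivation:
Bit 0: prefix='0' (no match yet)
Bit 1: prefix='01' (no match yet)
Bit 2: prefix='010' -> emit 'a', reset
Bit 3: prefix='0' (no match yet)
Bit 4: prefix='01' (no match yet)
Bit 5: prefix='011' (no match yet)
Bit 6: prefix='0110' -> emit 'p', reset
Bit 7: prefix='1' -> emit 'm', reset
Bit 8: prefix='0' (no match yet)
Bit 9: prefix='01' (no match yet)
Bit 10: prefix='011' (no match yet)
Bit 11: prefix='0110' -> emit 'p', reset
Bit 12: prefix='0' (no match yet)
Bit 13: prefix='00' -> emit 'o', reset
Bit 14: prefix='0' (no match yet)
Bit 15: prefix='01' (no match yet)
Bit 16: prefix='010' -> emit 'a', reset
Bit 17: prefix='0' (no match yet)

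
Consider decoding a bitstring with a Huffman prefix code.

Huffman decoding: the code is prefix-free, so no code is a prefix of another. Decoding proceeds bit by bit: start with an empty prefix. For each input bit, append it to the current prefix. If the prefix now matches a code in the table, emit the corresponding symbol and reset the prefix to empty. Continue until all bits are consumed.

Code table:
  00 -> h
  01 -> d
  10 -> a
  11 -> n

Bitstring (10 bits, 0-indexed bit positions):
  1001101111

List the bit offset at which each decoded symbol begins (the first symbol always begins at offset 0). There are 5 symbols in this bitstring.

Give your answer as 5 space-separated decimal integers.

Bit 0: prefix='1' (no match yet)
Bit 1: prefix='10' -> emit 'a', reset
Bit 2: prefix='0' (no match yet)
Bit 3: prefix='01' -> emit 'd', reset
Bit 4: prefix='1' (no match yet)
Bit 5: prefix='10' -> emit 'a', reset
Bit 6: prefix='1' (no match yet)
Bit 7: prefix='11' -> emit 'n', reset
Bit 8: prefix='1' (no match yet)
Bit 9: prefix='11' -> emit 'n', reset

Answer: 0 2 4 6 8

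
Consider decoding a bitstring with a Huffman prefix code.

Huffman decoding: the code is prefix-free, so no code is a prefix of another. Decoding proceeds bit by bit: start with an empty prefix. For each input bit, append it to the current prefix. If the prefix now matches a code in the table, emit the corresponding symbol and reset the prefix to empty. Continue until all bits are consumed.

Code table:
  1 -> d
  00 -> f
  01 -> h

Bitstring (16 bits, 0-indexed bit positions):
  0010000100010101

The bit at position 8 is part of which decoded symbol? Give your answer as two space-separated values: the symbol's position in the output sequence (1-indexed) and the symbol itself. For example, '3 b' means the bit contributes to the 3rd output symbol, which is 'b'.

Answer: 6 f

Derivation:
Bit 0: prefix='0' (no match yet)
Bit 1: prefix='00' -> emit 'f', reset
Bit 2: prefix='1' -> emit 'd', reset
Bit 3: prefix='0' (no match yet)
Bit 4: prefix='00' -> emit 'f', reset
Bit 5: prefix='0' (no match yet)
Bit 6: prefix='00' -> emit 'f', reset
Bit 7: prefix='1' -> emit 'd', reset
Bit 8: prefix='0' (no match yet)
Bit 9: prefix='00' -> emit 'f', reset
Bit 10: prefix='0' (no match yet)
Bit 11: prefix='01' -> emit 'h', reset
Bit 12: prefix='0' (no match yet)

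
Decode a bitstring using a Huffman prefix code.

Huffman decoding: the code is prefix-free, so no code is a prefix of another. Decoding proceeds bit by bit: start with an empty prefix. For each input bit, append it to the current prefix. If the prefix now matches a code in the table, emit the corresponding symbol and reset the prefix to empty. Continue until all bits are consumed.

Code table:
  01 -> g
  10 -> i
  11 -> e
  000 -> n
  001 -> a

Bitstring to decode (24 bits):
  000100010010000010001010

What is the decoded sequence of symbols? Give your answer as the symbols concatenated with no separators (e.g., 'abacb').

Bit 0: prefix='0' (no match yet)
Bit 1: prefix='00' (no match yet)
Bit 2: prefix='000' -> emit 'n', reset
Bit 3: prefix='1' (no match yet)
Bit 4: prefix='10' -> emit 'i', reset
Bit 5: prefix='0' (no match yet)
Bit 6: prefix='00' (no match yet)
Bit 7: prefix='001' -> emit 'a', reset
Bit 8: prefix='0' (no match yet)
Bit 9: prefix='00' (no match yet)
Bit 10: prefix='001' -> emit 'a', reset
Bit 11: prefix='0' (no match yet)
Bit 12: prefix='00' (no match yet)
Bit 13: prefix='000' -> emit 'n', reset
Bit 14: prefix='0' (no match yet)
Bit 15: prefix='00' (no match yet)
Bit 16: prefix='001' -> emit 'a', reset
Bit 17: prefix='0' (no match yet)
Bit 18: prefix='00' (no match yet)
Bit 19: prefix='000' -> emit 'n', reset
Bit 20: prefix='1' (no match yet)
Bit 21: prefix='10' -> emit 'i', reset
Bit 22: prefix='1' (no match yet)
Bit 23: prefix='10' -> emit 'i', reset

Answer: niaananii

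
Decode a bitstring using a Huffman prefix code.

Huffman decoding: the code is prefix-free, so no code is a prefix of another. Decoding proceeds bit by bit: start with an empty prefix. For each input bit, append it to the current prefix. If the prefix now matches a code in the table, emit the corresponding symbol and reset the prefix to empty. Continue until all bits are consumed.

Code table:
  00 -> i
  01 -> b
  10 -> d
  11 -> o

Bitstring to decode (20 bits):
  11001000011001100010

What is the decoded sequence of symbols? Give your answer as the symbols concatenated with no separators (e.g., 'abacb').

Answer: oidibdbdid

Derivation:
Bit 0: prefix='1' (no match yet)
Bit 1: prefix='11' -> emit 'o', reset
Bit 2: prefix='0' (no match yet)
Bit 3: prefix='00' -> emit 'i', reset
Bit 4: prefix='1' (no match yet)
Bit 5: prefix='10' -> emit 'd', reset
Bit 6: prefix='0' (no match yet)
Bit 7: prefix='00' -> emit 'i', reset
Bit 8: prefix='0' (no match yet)
Bit 9: prefix='01' -> emit 'b', reset
Bit 10: prefix='1' (no match yet)
Bit 11: prefix='10' -> emit 'd', reset
Bit 12: prefix='0' (no match yet)
Bit 13: prefix='01' -> emit 'b', reset
Bit 14: prefix='1' (no match yet)
Bit 15: prefix='10' -> emit 'd', reset
Bit 16: prefix='0' (no match yet)
Bit 17: prefix='00' -> emit 'i', reset
Bit 18: prefix='1' (no match yet)
Bit 19: prefix='10' -> emit 'd', reset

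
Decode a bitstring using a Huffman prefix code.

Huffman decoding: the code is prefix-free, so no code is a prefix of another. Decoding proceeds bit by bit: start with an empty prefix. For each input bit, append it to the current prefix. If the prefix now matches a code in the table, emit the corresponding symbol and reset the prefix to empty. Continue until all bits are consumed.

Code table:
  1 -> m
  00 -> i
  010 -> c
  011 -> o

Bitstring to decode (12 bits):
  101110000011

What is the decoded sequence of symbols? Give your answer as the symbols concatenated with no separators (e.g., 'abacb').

Answer: momiio

Derivation:
Bit 0: prefix='1' -> emit 'm', reset
Bit 1: prefix='0' (no match yet)
Bit 2: prefix='01' (no match yet)
Bit 3: prefix='011' -> emit 'o', reset
Bit 4: prefix='1' -> emit 'm', reset
Bit 5: prefix='0' (no match yet)
Bit 6: prefix='00' -> emit 'i', reset
Bit 7: prefix='0' (no match yet)
Bit 8: prefix='00' -> emit 'i', reset
Bit 9: prefix='0' (no match yet)
Bit 10: prefix='01' (no match yet)
Bit 11: prefix='011' -> emit 'o', reset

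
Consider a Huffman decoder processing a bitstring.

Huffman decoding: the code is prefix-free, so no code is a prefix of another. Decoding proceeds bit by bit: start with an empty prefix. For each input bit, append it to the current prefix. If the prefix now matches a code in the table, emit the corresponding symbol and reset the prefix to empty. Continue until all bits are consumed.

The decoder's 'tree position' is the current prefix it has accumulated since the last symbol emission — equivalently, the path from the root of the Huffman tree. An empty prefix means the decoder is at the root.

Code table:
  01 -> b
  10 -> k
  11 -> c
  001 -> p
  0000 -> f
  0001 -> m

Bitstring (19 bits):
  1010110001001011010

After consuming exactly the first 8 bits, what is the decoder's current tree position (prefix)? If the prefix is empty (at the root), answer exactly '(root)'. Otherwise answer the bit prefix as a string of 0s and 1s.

Bit 0: prefix='1' (no match yet)
Bit 1: prefix='10' -> emit 'k', reset
Bit 2: prefix='1' (no match yet)
Bit 3: prefix='10' -> emit 'k', reset
Bit 4: prefix='1' (no match yet)
Bit 5: prefix='11' -> emit 'c', reset
Bit 6: prefix='0' (no match yet)
Bit 7: prefix='00' (no match yet)

Answer: 00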